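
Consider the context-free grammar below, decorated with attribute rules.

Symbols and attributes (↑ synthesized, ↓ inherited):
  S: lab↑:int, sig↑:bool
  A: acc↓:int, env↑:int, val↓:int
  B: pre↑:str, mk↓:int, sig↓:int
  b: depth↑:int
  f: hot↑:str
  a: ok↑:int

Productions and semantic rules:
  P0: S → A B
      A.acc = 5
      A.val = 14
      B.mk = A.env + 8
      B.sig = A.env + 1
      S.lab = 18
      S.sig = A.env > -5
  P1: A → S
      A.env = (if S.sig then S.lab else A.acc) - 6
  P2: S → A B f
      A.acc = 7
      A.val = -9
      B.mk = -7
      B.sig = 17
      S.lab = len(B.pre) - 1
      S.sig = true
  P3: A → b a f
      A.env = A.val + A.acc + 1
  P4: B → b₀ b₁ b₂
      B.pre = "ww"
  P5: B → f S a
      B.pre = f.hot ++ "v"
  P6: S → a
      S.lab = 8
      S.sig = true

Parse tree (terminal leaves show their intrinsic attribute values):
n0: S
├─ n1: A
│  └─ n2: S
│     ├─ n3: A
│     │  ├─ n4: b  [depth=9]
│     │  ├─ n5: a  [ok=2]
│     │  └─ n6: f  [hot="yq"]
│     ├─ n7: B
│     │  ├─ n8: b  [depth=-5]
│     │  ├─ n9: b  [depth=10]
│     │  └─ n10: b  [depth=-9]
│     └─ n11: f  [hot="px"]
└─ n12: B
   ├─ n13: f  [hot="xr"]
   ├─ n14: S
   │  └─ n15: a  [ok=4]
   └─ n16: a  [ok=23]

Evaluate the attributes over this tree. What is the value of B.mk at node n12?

3

1. n1.acc = 5  [5]
2. n1.val = 14  [14]
3. n3.acc = 7  [7]
4. n3.val = -9  [-9]
5. n4.depth = 9  [terminal]
6. n5.ok = 2  [terminal]
7. n6.hot = "yq"  [terminal]
8. n3.env = -1  [A.val + A.acc + 1]
9. n7.mk = -7  [-7]
10. n7.sig = 17  [17]
11. n8.depth = -5  [terminal]
12. n9.depth = 10  [terminal]
13. n10.depth = -9  [terminal]
14. n7.pre = "ww"  ["ww"]
15. n11.hot = "px"  [terminal]
16. n2.lab = 1  [len(B.pre) - 1]
17. n2.sig = true  [true]
18. n1.env = -5  [(if S.sig then S.lab else A.acc) - 6]
19. n12.mk = 3  [A.env + 8]
20. n12.sig = -4  [A.env + 1]
21. n13.hot = "xr"  [terminal]
22. n15.ok = 4  [terminal]
23. n14.lab = 8  [8]
24. n14.sig = true  [true]
25. n16.ok = 23  [terminal]
26. n12.pre = "xrv"  [f.hot ++ "v"]
27. n0.lab = 18  [18]
28. n0.sig = false  [A.env > -5]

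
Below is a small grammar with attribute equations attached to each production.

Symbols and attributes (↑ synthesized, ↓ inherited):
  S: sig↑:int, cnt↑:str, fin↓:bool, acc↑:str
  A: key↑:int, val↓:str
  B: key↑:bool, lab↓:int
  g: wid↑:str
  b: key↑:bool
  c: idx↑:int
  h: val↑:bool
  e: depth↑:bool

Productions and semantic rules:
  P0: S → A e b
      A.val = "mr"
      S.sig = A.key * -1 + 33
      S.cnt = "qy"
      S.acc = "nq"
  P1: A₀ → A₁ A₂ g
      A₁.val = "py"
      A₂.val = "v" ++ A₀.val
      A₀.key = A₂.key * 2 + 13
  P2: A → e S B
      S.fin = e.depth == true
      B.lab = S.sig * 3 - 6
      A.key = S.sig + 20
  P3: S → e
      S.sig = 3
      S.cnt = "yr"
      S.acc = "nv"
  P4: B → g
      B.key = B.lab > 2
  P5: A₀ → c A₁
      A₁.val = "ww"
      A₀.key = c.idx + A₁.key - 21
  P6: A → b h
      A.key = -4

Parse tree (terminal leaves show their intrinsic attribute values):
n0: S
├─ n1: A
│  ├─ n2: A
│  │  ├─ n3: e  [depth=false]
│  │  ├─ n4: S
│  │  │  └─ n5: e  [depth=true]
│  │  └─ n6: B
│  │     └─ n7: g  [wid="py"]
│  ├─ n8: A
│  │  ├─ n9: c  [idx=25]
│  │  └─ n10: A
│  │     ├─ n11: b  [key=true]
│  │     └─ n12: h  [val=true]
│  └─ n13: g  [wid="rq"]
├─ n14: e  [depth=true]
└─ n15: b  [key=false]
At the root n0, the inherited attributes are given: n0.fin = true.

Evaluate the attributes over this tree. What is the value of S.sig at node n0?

20

1. n0.fin = true  [given at root]
2. n1.val = "mr"  ["mr"]
3. n2.val = "py"  ["py"]
4. n3.depth = false  [terminal]
5. n4.fin = false  [e.depth == true]
6. n5.depth = true  [terminal]
7. n4.sig = 3  [3]
8. n4.cnt = "yr"  ["yr"]
9. n4.acc = "nv"  ["nv"]
10. n6.lab = 3  [S.sig * 3 - 6]
11. n7.wid = "py"  [terminal]
12. n6.key = true  [B.lab > 2]
13. n2.key = 23  [S.sig + 20]
14. n8.val = "vmr"  ["v" ++ A₀.val]
15. n9.idx = 25  [terminal]
16. n10.val = "ww"  ["ww"]
17. n11.key = true  [terminal]
18. n12.val = true  [terminal]
19. n10.key = -4  [-4]
20. n8.key = 0  [c.idx + A₁.key - 21]
21. n13.wid = "rq"  [terminal]
22. n1.key = 13  [A₂.key * 2 + 13]
23. n14.depth = true  [terminal]
24. n15.key = false  [terminal]
25. n0.sig = 20  [A.key * -1 + 33]
26. n0.cnt = "qy"  ["qy"]
27. n0.acc = "nq"  ["nq"]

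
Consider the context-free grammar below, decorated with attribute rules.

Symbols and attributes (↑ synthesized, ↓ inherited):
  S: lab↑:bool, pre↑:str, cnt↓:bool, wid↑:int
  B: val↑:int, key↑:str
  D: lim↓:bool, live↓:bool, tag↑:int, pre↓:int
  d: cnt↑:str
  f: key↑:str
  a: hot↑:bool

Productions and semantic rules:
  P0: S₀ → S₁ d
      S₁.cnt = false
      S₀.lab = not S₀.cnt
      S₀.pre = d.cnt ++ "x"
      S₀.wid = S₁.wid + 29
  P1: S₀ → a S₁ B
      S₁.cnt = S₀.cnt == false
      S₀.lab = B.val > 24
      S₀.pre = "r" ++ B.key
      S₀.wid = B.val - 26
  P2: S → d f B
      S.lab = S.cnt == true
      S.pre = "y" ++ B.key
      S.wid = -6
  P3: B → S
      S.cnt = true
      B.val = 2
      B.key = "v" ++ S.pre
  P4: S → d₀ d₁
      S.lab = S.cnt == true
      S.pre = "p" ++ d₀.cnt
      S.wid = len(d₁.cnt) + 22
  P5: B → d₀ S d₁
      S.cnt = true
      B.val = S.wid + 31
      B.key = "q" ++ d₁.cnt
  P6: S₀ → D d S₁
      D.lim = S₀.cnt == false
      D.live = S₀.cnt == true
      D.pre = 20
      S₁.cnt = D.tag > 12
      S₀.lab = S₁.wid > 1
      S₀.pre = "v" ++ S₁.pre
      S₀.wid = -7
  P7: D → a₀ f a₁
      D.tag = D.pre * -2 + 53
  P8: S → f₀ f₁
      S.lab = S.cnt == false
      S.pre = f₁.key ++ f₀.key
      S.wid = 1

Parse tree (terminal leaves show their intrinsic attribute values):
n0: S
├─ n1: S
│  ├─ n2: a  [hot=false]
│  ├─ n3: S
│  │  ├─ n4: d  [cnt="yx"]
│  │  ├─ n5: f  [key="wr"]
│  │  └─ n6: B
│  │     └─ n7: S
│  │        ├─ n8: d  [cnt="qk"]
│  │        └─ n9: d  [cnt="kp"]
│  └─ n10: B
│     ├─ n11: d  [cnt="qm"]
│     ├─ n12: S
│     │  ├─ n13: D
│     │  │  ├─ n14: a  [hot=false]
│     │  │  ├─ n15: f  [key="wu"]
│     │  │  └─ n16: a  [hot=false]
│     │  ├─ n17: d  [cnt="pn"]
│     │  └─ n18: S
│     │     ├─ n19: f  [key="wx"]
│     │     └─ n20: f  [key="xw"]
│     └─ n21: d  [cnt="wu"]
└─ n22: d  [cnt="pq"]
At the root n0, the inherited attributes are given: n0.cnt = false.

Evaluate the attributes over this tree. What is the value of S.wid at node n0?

27

1. n0.cnt = false  [given at root]
2. n1.cnt = false  [false]
3. n2.hot = false  [terminal]
4. n3.cnt = true  [S₀.cnt == false]
5. n4.cnt = "yx"  [terminal]
6. n5.key = "wr"  [terminal]
7. n7.cnt = true  [true]
8. n8.cnt = "qk"  [terminal]
9. n9.cnt = "kp"  [terminal]
10. n7.lab = true  [S.cnt == true]
11. n7.pre = "pqk"  ["p" ++ d₀.cnt]
12. n7.wid = 24  [len(d₁.cnt) + 22]
13. n6.val = 2  [2]
14. n6.key = "vpqk"  ["v" ++ S.pre]
15. n3.lab = true  [S.cnt == true]
16. n3.pre = "yvpqk"  ["y" ++ B.key]
17. n3.wid = -6  [-6]
18. n11.cnt = "qm"  [terminal]
19. n12.cnt = true  [true]
20. n13.lim = false  [S₀.cnt == false]
21. n13.live = true  [S₀.cnt == true]
22. n13.pre = 20  [20]
23. n14.hot = false  [terminal]
24. n15.key = "wu"  [terminal]
25. n16.hot = false  [terminal]
26. n13.tag = 13  [D.pre * -2 + 53]
27. n17.cnt = "pn"  [terminal]
28. n18.cnt = true  [D.tag > 12]
29. n19.key = "wx"  [terminal]
30. n20.key = "xw"  [terminal]
31. n18.lab = false  [S.cnt == false]
32. n18.pre = "xwwx"  [f₁.key ++ f₀.key]
33. n18.wid = 1  [1]
34. n12.lab = false  [S₁.wid > 1]
35. n12.pre = "vxwwx"  ["v" ++ S₁.pre]
36. n12.wid = -7  [-7]
37. n21.cnt = "wu"  [terminal]
38. n10.val = 24  [S.wid + 31]
39. n10.key = "qwu"  ["q" ++ d₁.cnt]
40. n1.lab = false  [B.val > 24]
41. n1.pre = "rqwu"  ["r" ++ B.key]
42. n1.wid = -2  [B.val - 26]
43. n22.cnt = "pq"  [terminal]
44. n0.lab = true  [not S₀.cnt]
45. n0.pre = "pqx"  [d.cnt ++ "x"]
46. n0.wid = 27  [S₁.wid + 29]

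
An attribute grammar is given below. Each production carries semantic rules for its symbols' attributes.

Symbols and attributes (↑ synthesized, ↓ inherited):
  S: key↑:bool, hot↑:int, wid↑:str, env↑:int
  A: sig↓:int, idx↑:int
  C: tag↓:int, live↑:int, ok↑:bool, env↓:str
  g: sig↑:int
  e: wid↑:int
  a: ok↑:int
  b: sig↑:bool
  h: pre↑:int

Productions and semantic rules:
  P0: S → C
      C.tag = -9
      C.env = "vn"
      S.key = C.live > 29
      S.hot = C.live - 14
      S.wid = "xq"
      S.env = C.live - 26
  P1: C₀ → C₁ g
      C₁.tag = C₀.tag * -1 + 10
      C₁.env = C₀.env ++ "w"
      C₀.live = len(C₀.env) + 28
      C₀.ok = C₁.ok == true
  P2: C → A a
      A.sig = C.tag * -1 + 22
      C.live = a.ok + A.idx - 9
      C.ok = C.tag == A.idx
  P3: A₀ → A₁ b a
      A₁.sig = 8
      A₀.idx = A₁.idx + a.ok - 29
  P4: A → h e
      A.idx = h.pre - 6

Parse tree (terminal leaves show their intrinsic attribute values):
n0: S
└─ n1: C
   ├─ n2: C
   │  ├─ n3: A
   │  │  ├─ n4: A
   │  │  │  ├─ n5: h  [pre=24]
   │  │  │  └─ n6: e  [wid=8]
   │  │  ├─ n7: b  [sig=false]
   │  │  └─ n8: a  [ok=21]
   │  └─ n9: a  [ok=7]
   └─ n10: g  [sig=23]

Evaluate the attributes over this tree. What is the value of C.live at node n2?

8

1. n1.tag = -9  [-9]
2. n1.env = "vn"  ["vn"]
3. n2.tag = 19  [C₀.tag * -1 + 10]
4. n2.env = "vnw"  [C₀.env ++ "w"]
5. n3.sig = 3  [C.tag * -1 + 22]
6. n4.sig = 8  [8]
7. n5.pre = 24  [terminal]
8. n6.wid = 8  [terminal]
9. n4.idx = 18  [h.pre - 6]
10. n7.sig = false  [terminal]
11. n8.ok = 21  [terminal]
12. n3.idx = 10  [A₁.idx + a.ok - 29]
13. n9.ok = 7  [terminal]
14. n2.live = 8  [a.ok + A.idx - 9]
15. n2.ok = false  [C.tag == A.idx]
16. n10.sig = 23  [terminal]
17. n1.live = 30  [len(C₀.env) + 28]
18. n1.ok = false  [C₁.ok == true]
19. n0.key = true  [C.live > 29]
20. n0.hot = 16  [C.live - 14]
21. n0.wid = "xq"  ["xq"]
22. n0.env = 4  [C.live - 26]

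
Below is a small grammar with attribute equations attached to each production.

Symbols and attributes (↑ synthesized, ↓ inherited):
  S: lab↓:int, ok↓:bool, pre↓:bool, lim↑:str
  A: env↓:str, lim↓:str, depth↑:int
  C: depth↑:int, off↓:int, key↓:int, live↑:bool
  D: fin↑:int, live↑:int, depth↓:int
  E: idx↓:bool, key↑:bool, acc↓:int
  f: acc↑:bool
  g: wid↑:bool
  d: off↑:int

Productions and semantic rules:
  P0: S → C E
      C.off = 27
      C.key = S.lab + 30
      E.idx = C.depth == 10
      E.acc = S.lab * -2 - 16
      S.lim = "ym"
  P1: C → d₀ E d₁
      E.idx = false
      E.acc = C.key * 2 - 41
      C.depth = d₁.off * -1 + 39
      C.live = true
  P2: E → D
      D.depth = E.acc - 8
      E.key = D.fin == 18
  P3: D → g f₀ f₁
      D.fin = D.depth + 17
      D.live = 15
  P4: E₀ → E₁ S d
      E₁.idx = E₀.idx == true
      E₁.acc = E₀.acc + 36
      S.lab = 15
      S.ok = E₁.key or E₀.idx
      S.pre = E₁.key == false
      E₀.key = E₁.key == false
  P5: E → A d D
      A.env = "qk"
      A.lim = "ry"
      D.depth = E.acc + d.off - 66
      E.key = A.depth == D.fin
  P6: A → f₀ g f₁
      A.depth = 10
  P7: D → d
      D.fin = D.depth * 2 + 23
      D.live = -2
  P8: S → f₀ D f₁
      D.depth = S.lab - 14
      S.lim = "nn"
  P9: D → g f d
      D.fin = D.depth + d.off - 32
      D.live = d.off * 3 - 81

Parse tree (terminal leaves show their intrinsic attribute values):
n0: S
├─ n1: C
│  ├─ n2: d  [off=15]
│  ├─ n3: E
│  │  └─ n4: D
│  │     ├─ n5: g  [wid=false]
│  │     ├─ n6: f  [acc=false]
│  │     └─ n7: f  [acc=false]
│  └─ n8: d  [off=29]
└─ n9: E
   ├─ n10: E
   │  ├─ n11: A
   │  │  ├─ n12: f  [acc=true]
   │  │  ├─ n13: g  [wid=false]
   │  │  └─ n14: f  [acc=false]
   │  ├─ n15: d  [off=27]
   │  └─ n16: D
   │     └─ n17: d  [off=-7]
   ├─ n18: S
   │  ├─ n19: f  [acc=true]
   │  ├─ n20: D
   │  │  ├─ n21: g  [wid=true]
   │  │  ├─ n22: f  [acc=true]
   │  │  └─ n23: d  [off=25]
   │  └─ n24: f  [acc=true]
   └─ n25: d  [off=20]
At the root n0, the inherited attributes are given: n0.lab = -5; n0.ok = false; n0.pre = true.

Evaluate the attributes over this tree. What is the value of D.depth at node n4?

1

1. n0.lab = -5  [given at root]
2. n0.ok = false  [given at root]
3. n0.pre = true  [given at root]
4. n1.off = 27  [27]
5. n1.key = 25  [S.lab + 30]
6. n2.off = 15  [terminal]
7. n3.idx = false  [false]
8. n3.acc = 9  [C.key * 2 - 41]
9. n4.depth = 1  [E.acc - 8]
10. n5.wid = false  [terminal]
11. n6.acc = false  [terminal]
12. n7.acc = false  [terminal]
13. n4.fin = 18  [D.depth + 17]
14. n4.live = 15  [15]
15. n3.key = true  [D.fin == 18]
16. n8.off = 29  [terminal]
17. n1.depth = 10  [d₁.off * -1 + 39]
18. n1.live = true  [true]
19. n9.idx = true  [C.depth == 10]
20. n9.acc = -6  [S.lab * -2 - 16]
21. n10.idx = true  [E₀.idx == true]
22. n10.acc = 30  [E₀.acc + 36]
23. n11.env = "qk"  ["qk"]
24. n11.lim = "ry"  ["ry"]
25. n12.acc = true  [terminal]
26. n13.wid = false  [terminal]
27. n14.acc = false  [terminal]
28. n11.depth = 10  [10]
29. n15.off = 27  [terminal]
30. n16.depth = -9  [E.acc + d.off - 66]
31. n17.off = -7  [terminal]
32. n16.fin = 5  [D.depth * 2 + 23]
33. n16.live = -2  [-2]
34. n10.key = false  [A.depth == D.fin]
35. n18.lab = 15  [15]
36. n18.ok = true  [E₁.key or E₀.idx]
37. n18.pre = true  [E₁.key == false]
38. n19.acc = true  [terminal]
39. n20.depth = 1  [S.lab - 14]
40. n21.wid = true  [terminal]
41. n22.acc = true  [terminal]
42. n23.off = 25  [terminal]
43. n20.fin = -6  [D.depth + d.off - 32]
44. n20.live = -6  [d.off * 3 - 81]
45. n24.acc = true  [terminal]
46. n18.lim = "nn"  ["nn"]
47. n25.off = 20  [terminal]
48. n9.key = true  [E₁.key == false]
49. n0.lim = "ym"  ["ym"]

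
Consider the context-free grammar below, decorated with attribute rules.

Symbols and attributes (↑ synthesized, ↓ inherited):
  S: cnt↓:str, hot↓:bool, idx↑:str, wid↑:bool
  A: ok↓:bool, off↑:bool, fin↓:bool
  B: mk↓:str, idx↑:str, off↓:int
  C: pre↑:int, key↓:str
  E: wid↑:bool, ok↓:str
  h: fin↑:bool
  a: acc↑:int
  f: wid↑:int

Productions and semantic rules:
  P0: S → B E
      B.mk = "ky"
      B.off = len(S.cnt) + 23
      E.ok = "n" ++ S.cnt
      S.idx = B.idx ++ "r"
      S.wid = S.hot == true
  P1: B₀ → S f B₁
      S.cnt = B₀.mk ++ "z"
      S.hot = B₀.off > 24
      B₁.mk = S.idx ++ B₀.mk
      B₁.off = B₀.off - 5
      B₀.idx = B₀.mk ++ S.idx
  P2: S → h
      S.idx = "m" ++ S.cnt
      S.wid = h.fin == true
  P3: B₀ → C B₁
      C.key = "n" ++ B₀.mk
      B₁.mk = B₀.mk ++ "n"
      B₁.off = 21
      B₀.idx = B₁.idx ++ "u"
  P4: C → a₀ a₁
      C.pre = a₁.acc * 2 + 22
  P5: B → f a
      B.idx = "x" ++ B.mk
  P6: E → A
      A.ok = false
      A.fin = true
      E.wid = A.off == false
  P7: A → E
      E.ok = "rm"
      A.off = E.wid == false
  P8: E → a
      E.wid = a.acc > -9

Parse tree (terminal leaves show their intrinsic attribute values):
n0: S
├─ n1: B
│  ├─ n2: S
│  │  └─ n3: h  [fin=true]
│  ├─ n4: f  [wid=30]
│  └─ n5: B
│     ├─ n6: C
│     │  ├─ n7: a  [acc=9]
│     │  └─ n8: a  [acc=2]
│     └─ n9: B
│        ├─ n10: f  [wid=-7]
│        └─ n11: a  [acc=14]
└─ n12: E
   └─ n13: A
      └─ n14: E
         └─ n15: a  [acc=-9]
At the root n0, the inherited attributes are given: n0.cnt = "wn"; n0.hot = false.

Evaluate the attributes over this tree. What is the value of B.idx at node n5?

1. n0.cnt = "wn"  [given at root]
2. n0.hot = false  [given at root]
3. n1.mk = "ky"  ["ky"]
4. n1.off = 25  [len(S.cnt) + 23]
5. n2.cnt = "kyz"  [B₀.mk ++ "z"]
6. n2.hot = true  [B₀.off > 24]
7. n3.fin = true  [terminal]
8. n2.idx = "mkyz"  ["m" ++ S.cnt]
9. n2.wid = true  [h.fin == true]
10. n4.wid = 30  [terminal]
11. n5.mk = "mkyzky"  [S.idx ++ B₀.mk]
12. n5.off = 20  [B₀.off - 5]
13. n6.key = "nmkyzky"  ["n" ++ B₀.mk]
14. n7.acc = 9  [terminal]
15. n8.acc = 2  [terminal]
16. n6.pre = 26  [a₁.acc * 2 + 22]
17. n9.mk = "mkyzkyn"  [B₀.mk ++ "n"]
18. n9.off = 21  [21]
19. n10.wid = -7  [terminal]
20. n11.acc = 14  [terminal]
21. n9.idx = "xmkyzkyn"  ["x" ++ B.mk]
22. n5.idx = "xmkyzkynu"  [B₁.idx ++ "u"]
23. n1.idx = "kymkyz"  [B₀.mk ++ S.idx]
24. n12.ok = "nwn"  ["n" ++ S.cnt]
25. n13.ok = false  [false]
26. n13.fin = true  [true]
27. n14.ok = "rm"  ["rm"]
28. n15.acc = -9  [terminal]
29. n14.wid = false  [a.acc > -9]
30. n13.off = true  [E.wid == false]
31. n12.wid = false  [A.off == false]
32. n0.idx = "kymkyzr"  [B.idx ++ "r"]
33. n0.wid = false  [S.hot == true]

"xmkyzkynu"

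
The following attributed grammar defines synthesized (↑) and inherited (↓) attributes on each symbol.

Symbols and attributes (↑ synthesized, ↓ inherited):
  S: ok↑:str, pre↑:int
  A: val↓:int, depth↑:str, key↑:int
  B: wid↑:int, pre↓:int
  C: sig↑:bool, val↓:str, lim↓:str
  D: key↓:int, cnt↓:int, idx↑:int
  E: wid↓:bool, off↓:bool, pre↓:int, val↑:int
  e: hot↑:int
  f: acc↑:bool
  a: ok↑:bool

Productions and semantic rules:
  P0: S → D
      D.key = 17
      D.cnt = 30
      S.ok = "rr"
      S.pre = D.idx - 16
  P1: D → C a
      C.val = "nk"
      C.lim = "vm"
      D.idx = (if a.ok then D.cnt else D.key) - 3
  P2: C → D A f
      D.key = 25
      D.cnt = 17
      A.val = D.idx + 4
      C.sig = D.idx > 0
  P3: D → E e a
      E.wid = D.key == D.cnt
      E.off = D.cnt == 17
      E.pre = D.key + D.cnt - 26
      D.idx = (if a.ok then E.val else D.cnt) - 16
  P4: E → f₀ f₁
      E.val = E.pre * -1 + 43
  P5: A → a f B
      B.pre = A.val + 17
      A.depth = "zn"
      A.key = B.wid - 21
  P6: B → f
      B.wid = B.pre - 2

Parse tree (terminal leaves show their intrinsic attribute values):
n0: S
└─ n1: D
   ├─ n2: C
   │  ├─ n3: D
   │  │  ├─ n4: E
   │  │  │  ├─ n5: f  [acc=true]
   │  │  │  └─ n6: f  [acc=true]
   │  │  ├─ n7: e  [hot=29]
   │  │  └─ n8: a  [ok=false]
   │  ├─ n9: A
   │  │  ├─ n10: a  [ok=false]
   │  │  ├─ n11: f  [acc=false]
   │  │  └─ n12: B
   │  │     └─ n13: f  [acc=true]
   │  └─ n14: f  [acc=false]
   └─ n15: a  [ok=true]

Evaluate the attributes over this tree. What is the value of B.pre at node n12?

22

1. n1.key = 17  [17]
2. n1.cnt = 30  [30]
3. n2.val = "nk"  ["nk"]
4. n2.lim = "vm"  ["vm"]
5. n3.key = 25  [25]
6. n3.cnt = 17  [17]
7. n4.wid = false  [D.key == D.cnt]
8. n4.off = true  [D.cnt == 17]
9. n4.pre = 16  [D.key + D.cnt - 26]
10. n5.acc = true  [terminal]
11. n6.acc = true  [terminal]
12. n4.val = 27  [E.pre * -1 + 43]
13. n7.hot = 29  [terminal]
14. n8.ok = false  [terminal]
15. n3.idx = 1  [(if a.ok then E.val else D.cnt) - 16]
16. n9.val = 5  [D.idx + 4]
17. n10.ok = false  [terminal]
18. n11.acc = false  [terminal]
19. n12.pre = 22  [A.val + 17]
20. n13.acc = true  [terminal]
21. n12.wid = 20  [B.pre - 2]
22. n9.depth = "zn"  ["zn"]
23. n9.key = -1  [B.wid - 21]
24. n14.acc = false  [terminal]
25. n2.sig = true  [D.idx > 0]
26. n15.ok = true  [terminal]
27. n1.idx = 27  [(if a.ok then D.cnt else D.key) - 3]
28. n0.ok = "rr"  ["rr"]
29. n0.pre = 11  [D.idx - 16]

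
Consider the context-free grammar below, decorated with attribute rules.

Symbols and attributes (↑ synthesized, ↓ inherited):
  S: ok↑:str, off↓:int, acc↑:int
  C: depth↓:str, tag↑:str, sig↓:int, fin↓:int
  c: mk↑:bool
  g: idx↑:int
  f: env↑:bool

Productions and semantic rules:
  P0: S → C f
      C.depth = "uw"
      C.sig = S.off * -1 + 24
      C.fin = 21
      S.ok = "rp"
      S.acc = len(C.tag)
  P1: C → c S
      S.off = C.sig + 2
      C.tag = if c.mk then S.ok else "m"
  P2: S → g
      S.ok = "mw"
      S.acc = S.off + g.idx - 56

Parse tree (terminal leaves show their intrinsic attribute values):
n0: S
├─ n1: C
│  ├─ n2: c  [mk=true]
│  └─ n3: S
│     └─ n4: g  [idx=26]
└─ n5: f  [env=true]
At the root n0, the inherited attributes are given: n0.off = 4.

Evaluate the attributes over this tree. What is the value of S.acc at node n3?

1. n0.off = 4  [given at root]
2. n1.depth = "uw"  ["uw"]
3. n1.sig = 20  [S.off * -1 + 24]
4. n1.fin = 21  [21]
5. n2.mk = true  [terminal]
6. n3.off = 22  [C.sig + 2]
7. n4.idx = 26  [terminal]
8. n3.ok = "mw"  ["mw"]
9. n3.acc = -8  [S.off + g.idx - 56]
10. n1.tag = "mw"  [if c.mk then S.ok else "m"]
11. n5.env = true  [terminal]
12. n0.ok = "rp"  ["rp"]
13. n0.acc = 2  [len(C.tag)]

-8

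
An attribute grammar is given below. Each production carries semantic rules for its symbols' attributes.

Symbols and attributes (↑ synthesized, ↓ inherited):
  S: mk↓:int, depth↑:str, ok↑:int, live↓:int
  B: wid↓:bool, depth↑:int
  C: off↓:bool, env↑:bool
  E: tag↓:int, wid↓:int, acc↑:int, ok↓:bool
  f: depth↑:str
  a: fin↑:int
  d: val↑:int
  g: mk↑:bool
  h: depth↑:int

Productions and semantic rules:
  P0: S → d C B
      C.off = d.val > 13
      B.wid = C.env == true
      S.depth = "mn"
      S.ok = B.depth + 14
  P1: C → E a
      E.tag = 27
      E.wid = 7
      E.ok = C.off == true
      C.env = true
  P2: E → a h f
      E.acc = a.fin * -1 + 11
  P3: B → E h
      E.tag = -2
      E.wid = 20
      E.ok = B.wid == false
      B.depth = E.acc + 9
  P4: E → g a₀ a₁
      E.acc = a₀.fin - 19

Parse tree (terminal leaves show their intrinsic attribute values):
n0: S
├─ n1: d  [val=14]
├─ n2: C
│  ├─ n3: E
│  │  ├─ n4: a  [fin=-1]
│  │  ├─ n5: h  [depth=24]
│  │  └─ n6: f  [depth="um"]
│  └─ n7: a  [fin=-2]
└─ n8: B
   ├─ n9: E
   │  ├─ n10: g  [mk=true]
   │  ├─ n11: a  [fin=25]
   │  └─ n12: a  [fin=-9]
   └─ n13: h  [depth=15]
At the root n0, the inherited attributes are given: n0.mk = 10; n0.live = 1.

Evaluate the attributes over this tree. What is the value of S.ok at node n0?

1. n0.mk = 10  [given at root]
2. n0.live = 1  [given at root]
3. n1.val = 14  [terminal]
4. n2.off = true  [d.val > 13]
5. n3.tag = 27  [27]
6. n3.wid = 7  [7]
7. n3.ok = true  [C.off == true]
8. n4.fin = -1  [terminal]
9. n5.depth = 24  [terminal]
10. n6.depth = "um"  [terminal]
11. n3.acc = 12  [a.fin * -1 + 11]
12. n7.fin = -2  [terminal]
13. n2.env = true  [true]
14. n8.wid = true  [C.env == true]
15. n9.tag = -2  [-2]
16. n9.wid = 20  [20]
17. n9.ok = false  [B.wid == false]
18. n10.mk = true  [terminal]
19. n11.fin = 25  [terminal]
20. n12.fin = -9  [terminal]
21. n9.acc = 6  [a₀.fin - 19]
22. n13.depth = 15  [terminal]
23. n8.depth = 15  [E.acc + 9]
24. n0.depth = "mn"  ["mn"]
25. n0.ok = 29  [B.depth + 14]

29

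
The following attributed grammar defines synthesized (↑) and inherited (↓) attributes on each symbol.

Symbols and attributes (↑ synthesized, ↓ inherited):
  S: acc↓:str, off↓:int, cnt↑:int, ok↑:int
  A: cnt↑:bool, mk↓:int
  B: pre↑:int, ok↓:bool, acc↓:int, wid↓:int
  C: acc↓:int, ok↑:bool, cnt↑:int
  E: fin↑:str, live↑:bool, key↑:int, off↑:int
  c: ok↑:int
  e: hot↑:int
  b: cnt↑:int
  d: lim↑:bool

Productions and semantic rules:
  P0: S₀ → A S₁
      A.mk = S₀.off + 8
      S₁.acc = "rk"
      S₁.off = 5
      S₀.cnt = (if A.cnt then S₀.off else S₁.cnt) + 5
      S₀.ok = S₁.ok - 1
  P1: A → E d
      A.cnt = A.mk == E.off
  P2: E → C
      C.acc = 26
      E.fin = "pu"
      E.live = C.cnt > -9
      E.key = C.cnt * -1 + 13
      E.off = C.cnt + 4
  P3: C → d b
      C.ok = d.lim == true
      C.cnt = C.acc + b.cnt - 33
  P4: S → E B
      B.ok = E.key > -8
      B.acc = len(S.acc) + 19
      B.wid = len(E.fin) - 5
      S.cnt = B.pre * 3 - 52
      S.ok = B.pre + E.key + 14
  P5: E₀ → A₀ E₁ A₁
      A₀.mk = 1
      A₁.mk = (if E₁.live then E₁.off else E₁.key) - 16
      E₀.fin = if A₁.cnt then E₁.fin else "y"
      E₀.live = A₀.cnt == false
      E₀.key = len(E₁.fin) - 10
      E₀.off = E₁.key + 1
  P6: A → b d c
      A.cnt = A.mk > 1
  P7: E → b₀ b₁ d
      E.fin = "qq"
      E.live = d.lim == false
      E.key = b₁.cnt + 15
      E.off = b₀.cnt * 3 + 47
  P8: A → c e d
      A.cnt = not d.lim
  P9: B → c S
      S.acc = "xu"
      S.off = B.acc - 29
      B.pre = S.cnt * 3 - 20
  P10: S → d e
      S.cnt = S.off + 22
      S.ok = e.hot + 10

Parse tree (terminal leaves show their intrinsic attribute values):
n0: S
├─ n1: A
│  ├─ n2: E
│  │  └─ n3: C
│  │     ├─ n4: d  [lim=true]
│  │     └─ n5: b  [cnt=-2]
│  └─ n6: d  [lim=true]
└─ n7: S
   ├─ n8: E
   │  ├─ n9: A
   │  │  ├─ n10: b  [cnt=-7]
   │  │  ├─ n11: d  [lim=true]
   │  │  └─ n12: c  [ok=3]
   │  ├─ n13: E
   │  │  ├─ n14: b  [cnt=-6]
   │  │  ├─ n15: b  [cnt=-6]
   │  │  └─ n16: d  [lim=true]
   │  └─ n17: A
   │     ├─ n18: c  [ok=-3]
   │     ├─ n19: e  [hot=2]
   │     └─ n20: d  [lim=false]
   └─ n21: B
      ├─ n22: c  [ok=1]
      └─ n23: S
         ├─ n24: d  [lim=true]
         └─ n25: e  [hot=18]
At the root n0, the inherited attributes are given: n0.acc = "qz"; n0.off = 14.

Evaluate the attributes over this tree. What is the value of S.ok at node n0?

27

1. n0.acc = "qz"  [given at root]
2. n0.off = 14  [given at root]
3. n1.mk = 22  [S₀.off + 8]
4. n3.acc = 26  [26]
5. n4.lim = true  [terminal]
6. n5.cnt = -2  [terminal]
7. n3.ok = true  [d.lim == true]
8. n3.cnt = -9  [C.acc + b.cnt - 33]
9. n2.fin = "pu"  ["pu"]
10. n2.live = false  [C.cnt > -9]
11. n2.key = 22  [C.cnt * -1 + 13]
12. n2.off = -5  [C.cnt + 4]
13. n6.lim = true  [terminal]
14. n1.cnt = false  [A.mk == E.off]
15. n7.acc = "rk"  ["rk"]
16. n7.off = 5  [5]
17. n9.mk = 1  [1]
18. n10.cnt = -7  [terminal]
19. n11.lim = true  [terminal]
20. n12.ok = 3  [terminal]
21. n9.cnt = false  [A.mk > 1]
22. n14.cnt = -6  [terminal]
23. n15.cnt = -6  [terminal]
24. n16.lim = true  [terminal]
25. n13.fin = "qq"  ["qq"]
26. n13.live = false  [d.lim == false]
27. n13.key = 9  [b₁.cnt + 15]
28. n13.off = 29  [b₀.cnt * 3 + 47]
29. n17.mk = -7  [(if E₁.live then E₁.off else E₁.key) - 16]
30. n18.ok = -3  [terminal]
31. n19.hot = 2  [terminal]
32. n20.lim = false  [terminal]
33. n17.cnt = true  [not d.lim]
34. n8.fin = "qq"  [if A₁.cnt then E₁.fin else "y"]
35. n8.live = true  [A₀.cnt == false]
36. n8.key = -8  [len(E₁.fin) - 10]
37. n8.off = 10  [E₁.key + 1]
38. n21.ok = false  [E.key > -8]
39. n21.acc = 21  [len(S.acc) + 19]
40. n21.wid = -3  [len(E.fin) - 5]
41. n22.ok = 1  [terminal]
42. n23.acc = "xu"  ["xu"]
43. n23.off = -8  [B.acc - 29]
44. n24.lim = true  [terminal]
45. n25.hot = 18  [terminal]
46. n23.cnt = 14  [S.off + 22]
47. n23.ok = 28  [e.hot + 10]
48. n21.pre = 22  [S.cnt * 3 - 20]
49. n7.cnt = 14  [B.pre * 3 - 52]
50. n7.ok = 28  [B.pre + E.key + 14]
51. n0.cnt = 19  [(if A.cnt then S₀.off else S₁.cnt) + 5]
52. n0.ok = 27  [S₁.ok - 1]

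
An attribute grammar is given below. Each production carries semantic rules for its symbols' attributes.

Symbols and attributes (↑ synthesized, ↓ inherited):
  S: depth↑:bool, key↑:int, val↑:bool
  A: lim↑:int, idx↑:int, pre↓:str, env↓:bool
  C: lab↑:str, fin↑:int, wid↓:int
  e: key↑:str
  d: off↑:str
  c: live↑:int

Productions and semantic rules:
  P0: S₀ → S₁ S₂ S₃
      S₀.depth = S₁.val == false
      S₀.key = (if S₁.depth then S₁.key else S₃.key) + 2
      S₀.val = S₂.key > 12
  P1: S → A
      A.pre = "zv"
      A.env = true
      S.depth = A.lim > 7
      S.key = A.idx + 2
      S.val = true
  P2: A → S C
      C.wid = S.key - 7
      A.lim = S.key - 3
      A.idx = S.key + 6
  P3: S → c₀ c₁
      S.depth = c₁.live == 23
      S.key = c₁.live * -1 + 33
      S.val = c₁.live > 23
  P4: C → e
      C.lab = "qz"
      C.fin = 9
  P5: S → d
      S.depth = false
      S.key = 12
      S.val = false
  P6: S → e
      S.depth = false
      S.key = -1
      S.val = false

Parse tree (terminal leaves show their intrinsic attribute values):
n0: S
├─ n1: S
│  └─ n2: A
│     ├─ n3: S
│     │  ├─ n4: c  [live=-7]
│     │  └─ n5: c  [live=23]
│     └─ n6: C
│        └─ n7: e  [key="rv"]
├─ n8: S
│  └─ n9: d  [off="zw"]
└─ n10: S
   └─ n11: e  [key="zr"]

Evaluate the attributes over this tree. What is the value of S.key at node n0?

1. n2.pre = "zv"  ["zv"]
2. n2.env = true  [true]
3. n4.live = -7  [terminal]
4. n5.live = 23  [terminal]
5. n3.depth = true  [c₁.live == 23]
6. n3.key = 10  [c₁.live * -1 + 33]
7. n3.val = false  [c₁.live > 23]
8. n6.wid = 3  [S.key - 7]
9. n7.key = "rv"  [terminal]
10. n6.lab = "qz"  ["qz"]
11. n6.fin = 9  [9]
12. n2.lim = 7  [S.key - 3]
13. n2.idx = 16  [S.key + 6]
14. n1.depth = false  [A.lim > 7]
15. n1.key = 18  [A.idx + 2]
16. n1.val = true  [true]
17. n9.off = "zw"  [terminal]
18. n8.depth = false  [false]
19. n8.key = 12  [12]
20. n8.val = false  [false]
21. n11.key = "zr"  [terminal]
22. n10.depth = false  [false]
23. n10.key = -1  [-1]
24. n10.val = false  [false]
25. n0.depth = false  [S₁.val == false]
26. n0.key = 1  [(if S₁.depth then S₁.key else S₃.key) + 2]
27. n0.val = false  [S₂.key > 12]

1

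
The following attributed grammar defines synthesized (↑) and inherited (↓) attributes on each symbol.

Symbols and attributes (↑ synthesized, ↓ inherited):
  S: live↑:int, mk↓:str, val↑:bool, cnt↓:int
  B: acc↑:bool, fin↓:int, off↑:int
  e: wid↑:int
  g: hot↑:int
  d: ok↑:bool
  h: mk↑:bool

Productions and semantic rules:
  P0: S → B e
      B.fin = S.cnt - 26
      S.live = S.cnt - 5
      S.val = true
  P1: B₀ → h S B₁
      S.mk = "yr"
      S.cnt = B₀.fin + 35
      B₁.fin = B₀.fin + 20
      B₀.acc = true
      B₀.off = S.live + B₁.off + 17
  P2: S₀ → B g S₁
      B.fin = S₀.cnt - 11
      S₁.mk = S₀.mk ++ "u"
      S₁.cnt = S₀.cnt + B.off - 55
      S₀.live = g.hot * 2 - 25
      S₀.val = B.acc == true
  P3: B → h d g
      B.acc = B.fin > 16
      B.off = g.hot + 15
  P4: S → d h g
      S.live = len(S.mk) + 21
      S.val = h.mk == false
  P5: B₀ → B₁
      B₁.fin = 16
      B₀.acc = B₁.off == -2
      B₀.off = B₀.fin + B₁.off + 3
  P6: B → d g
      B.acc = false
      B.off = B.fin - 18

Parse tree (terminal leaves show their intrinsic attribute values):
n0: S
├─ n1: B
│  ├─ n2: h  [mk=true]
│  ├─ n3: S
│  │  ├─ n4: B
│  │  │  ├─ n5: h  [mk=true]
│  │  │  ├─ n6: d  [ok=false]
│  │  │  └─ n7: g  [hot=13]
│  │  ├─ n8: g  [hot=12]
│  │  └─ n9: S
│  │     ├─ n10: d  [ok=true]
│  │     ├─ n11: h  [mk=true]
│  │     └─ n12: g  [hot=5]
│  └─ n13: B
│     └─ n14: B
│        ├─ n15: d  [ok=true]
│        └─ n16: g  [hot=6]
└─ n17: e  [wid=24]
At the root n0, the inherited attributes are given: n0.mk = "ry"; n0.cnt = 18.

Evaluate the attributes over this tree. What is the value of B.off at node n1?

1. n0.mk = "ry"  [given at root]
2. n0.cnt = 18  [given at root]
3. n1.fin = -8  [S.cnt - 26]
4. n2.mk = true  [terminal]
5. n3.mk = "yr"  ["yr"]
6. n3.cnt = 27  [B₀.fin + 35]
7. n4.fin = 16  [S₀.cnt - 11]
8. n5.mk = true  [terminal]
9. n6.ok = false  [terminal]
10. n7.hot = 13  [terminal]
11. n4.acc = false  [B.fin > 16]
12. n4.off = 28  [g.hot + 15]
13. n8.hot = 12  [terminal]
14. n9.mk = "yru"  [S₀.mk ++ "u"]
15. n9.cnt = 0  [S₀.cnt + B.off - 55]
16. n10.ok = true  [terminal]
17. n11.mk = true  [terminal]
18. n12.hot = 5  [terminal]
19. n9.live = 24  [len(S.mk) + 21]
20. n9.val = false  [h.mk == false]
21. n3.live = -1  [g.hot * 2 - 25]
22. n3.val = false  [B.acc == true]
23. n13.fin = 12  [B₀.fin + 20]
24. n14.fin = 16  [16]
25. n15.ok = true  [terminal]
26. n16.hot = 6  [terminal]
27. n14.acc = false  [false]
28. n14.off = -2  [B.fin - 18]
29. n13.acc = true  [B₁.off == -2]
30. n13.off = 13  [B₀.fin + B₁.off + 3]
31. n1.acc = true  [true]
32. n1.off = 29  [S.live + B₁.off + 17]
33. n17.wid = 24  [terminal]
34. n0.live = 13  [S.cnt - 5]
35. n0.val = true  [true]

29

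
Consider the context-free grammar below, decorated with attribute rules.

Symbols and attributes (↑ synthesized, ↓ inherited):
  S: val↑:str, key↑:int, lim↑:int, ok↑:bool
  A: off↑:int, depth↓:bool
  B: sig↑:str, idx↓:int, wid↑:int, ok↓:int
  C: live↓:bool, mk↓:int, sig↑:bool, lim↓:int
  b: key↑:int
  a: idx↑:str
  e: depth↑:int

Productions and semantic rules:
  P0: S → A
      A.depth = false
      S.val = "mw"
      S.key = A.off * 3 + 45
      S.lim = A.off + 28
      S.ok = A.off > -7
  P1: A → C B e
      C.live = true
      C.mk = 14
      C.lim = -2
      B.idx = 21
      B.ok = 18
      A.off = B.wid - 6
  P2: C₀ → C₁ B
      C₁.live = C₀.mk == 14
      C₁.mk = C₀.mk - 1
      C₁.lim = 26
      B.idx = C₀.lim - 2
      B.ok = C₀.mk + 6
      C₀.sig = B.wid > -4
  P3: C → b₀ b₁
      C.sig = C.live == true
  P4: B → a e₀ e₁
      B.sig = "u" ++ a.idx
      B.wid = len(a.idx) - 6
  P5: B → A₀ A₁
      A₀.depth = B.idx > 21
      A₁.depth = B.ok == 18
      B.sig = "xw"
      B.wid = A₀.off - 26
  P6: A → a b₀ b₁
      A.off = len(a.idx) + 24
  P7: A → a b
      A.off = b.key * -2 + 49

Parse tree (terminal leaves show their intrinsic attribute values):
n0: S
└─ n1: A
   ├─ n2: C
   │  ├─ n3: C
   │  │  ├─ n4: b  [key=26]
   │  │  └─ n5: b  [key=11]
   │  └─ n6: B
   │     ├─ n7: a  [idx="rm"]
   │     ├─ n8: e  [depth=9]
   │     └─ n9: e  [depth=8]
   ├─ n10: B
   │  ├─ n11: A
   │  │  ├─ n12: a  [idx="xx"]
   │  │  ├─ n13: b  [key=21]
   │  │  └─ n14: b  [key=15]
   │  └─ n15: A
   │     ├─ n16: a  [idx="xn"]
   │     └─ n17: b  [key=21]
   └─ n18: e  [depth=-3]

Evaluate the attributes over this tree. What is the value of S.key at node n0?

1. n1.depth = false  [false]
2. n2.live = true  [true]
3. n2.mk = 14  [14]
4. n2.lim = -2  [-2]
5. n3.live = true  [C₀.mk == 14]
6. n3.mk = 13  [C₀.mk - 1]
7. n3.lim = 26  [26]
8. n4.key = 26  [terminal]
9. n5.key = 11  [terminal]
10. n3.sig = true  [C.live == true]
11. n6.idx = -4  [C₀.lim - 2]
12. n6.ok = 20  [C₀.mk + 6]
13. n7.idx = "rm"  [terminal]
14. n8.depth = 9  [terminal]
15. n9.depth = 8  [terminal]
16. n6.sig = "urm"  ["u" ++ a.idx]
17. n6.wid = -4  [len(a.idx) - 6]
18. n2.sig = false  [B.wid > -4]
19. n10.idx = 21  [21]
20. n10.ok = 18  [18]
21. n11.depth = false  [B.idx > 21]
22. n12.idx = "xx"  [terminal]
23. n13.key = 21  [terminal]
24. n14.key = 15  [terminal]
25. n11.off = 26  [len(a.idx) + 24]
26. n15.depth = true  [B.ok == 18]
27. n16.idx = "xn"  [terminal]
28. n17.key = 21  [terminal]
29. n15.off = 7  [b.key * -2 + 49]
30. n10.sig = "xw"  ["xw"]
31. n10.wid = 0  [A₀.off - 26]
32. n18.depth = -3  [terminal]
33. n1.off = -6  [B.wid - 6]
34. n0.val = "mw"  ["mw"]
35. n0.key = 27  [A.off * 3 + 45]
36. n0.lim = 22  [A.off + 28]
37. n0.ok = true  [A.off > -7]

27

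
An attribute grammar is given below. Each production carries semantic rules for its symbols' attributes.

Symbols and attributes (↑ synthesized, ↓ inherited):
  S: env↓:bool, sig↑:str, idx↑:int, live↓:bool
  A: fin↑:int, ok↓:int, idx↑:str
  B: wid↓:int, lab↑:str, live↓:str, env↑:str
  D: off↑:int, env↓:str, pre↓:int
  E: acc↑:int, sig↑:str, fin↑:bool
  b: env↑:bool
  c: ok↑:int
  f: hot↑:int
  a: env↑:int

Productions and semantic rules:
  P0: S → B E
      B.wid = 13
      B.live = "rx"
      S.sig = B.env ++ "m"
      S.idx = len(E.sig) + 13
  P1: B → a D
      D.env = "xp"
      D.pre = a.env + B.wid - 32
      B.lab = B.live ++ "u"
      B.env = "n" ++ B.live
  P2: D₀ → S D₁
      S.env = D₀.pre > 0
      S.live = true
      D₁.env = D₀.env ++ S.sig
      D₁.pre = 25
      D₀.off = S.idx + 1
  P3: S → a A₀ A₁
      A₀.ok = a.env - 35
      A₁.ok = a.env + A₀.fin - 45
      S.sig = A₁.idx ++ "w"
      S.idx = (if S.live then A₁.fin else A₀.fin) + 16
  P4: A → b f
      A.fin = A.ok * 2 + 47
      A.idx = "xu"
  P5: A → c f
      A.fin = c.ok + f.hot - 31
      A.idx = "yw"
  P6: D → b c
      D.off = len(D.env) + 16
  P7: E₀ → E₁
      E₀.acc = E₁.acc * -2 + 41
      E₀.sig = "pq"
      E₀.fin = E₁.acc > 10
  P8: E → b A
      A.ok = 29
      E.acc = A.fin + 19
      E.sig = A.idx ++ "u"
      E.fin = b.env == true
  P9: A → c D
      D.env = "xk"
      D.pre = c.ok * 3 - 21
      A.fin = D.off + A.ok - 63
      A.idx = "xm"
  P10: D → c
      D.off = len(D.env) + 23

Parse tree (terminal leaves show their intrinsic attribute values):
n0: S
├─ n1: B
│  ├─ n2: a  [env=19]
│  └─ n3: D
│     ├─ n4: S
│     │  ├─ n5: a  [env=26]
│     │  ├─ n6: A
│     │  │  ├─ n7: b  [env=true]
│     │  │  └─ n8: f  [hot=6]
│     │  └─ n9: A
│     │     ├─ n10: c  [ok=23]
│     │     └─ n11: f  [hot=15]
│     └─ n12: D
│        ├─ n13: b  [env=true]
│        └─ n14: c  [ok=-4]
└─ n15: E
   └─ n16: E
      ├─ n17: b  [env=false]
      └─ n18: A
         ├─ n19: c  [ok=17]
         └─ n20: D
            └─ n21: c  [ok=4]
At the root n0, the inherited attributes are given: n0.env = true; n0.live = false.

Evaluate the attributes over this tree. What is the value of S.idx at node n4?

23

1. n0.env = true  [given at root]
2. n0.live = false  [given at root]
3. n1.wid = 13  [13]
4. n1.live = "rx"  ["rx"]
5. n2.env = 19  [terminal]
6. n3.env = "xp"  ["xp"]
7. n3.pre = 0  [a.env + B.wid - 32]
8. n4.env = false  [D₀.pre > 0]
9. n4.live = true  [true]
10. n5.env = 26  [terminal]
11. n6.ok = -9  [a.env - 35]
12. n7.env = true  [terminal]
13. n8.hot = 6  [terminal]
14. n6.fin = 29  [A.ok * 2 + 47]
15. n6.idx = "xu"  ["xu"]
16. n9.ok = 10  [a.env + A₀.fin - 45]
17. n10.ok = 23  [terminal]
18. n11.hot = 15  [terminal]
19. n9.fin = 7  [c.ok + f.hot - 31]
20. n9.idx = "yw"  ["yw"]
21. n4.sig = "yww"  [A₁.idx ++ "w"]
22. n4.idx = 23  [(if S.live then A₁.fin else A₀.fin) + 16]
23. n12.env = "xpyww"  [D₀.env ++ S.sig]
24. n12.pre = 25  [25]
25. n13.env = true  [terminal]
26. n14.ok = -4  [terminal]
27. n12.off = 21  [len(D.env) + 16]
28. n3.off = 24  [S.idx + 1]
29. n1.lab = "rxu"  [B.live ++ "u"]
30. n1.env = "nrx"  ["n" ++ B.live]
31. n17.env = false  [terminal]
32. n18.ok = 29  [29]
33. n19.ok = 17  [terminal]
34. n20.env = "xk"  ["xk"]
35. n20.pre = 30  [c.ok * 3 - 21]
36. n21.ok = 4  [terminal]
37. n20.off = 25  [len(D.env) + 23]
38. n18.fin = -9  [D.off + A.ok - 63]
39. n18.idx = "xm"  ["xm"]
40. n16.acc = 10  [A.fin + 19]
41. n16.sig = "xmu"  [A.idx ++ "u"]
42. n16.fin = false  [b.env == true]
43. n15.acc = 21  [E₁.acc * -2 + 41]
44. n15.sig = "pq"  ["pq"]
45. n15.fin = false  [E₁.acc > 10]
46. n0.sig = "nrxm"  [B.env ++ "m"]
47. n0.idx = 15  [len(E.sig) + 13]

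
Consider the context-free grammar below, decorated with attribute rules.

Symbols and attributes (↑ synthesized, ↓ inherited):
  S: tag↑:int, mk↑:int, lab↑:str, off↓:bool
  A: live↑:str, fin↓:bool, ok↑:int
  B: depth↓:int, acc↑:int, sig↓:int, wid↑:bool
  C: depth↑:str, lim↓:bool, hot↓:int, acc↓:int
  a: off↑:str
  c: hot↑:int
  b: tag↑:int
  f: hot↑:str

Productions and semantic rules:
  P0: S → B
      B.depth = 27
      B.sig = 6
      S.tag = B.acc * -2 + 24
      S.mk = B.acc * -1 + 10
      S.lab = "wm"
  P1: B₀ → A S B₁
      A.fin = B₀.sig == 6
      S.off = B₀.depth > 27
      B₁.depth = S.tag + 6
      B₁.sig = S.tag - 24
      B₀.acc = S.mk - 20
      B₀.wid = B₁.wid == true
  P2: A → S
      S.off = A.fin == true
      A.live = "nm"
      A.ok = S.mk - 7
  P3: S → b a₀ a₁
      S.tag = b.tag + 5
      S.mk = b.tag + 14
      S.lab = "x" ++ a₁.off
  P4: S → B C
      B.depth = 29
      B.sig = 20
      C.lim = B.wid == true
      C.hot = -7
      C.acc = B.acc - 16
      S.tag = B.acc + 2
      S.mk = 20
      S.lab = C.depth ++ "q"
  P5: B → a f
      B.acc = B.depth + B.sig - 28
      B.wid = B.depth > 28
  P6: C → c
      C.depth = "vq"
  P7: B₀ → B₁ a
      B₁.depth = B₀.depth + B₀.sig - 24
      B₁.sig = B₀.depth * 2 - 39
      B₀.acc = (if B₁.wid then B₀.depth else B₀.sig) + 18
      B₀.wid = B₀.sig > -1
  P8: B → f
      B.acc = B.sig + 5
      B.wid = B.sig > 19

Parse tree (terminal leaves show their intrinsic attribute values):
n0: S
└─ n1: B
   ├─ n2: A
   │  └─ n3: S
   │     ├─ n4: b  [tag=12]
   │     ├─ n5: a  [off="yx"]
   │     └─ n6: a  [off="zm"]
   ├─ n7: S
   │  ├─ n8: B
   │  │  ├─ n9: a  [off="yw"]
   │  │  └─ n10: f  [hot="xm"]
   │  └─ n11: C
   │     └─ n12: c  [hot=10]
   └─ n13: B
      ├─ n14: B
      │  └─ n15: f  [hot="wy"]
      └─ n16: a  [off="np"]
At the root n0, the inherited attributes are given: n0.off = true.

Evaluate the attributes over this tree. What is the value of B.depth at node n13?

29

1. n0.off = true  [given at root]
2. n1.depth = 27  [27]
3. n1.sig = 6  [6]
4. n2.fin = true  [B₀.sig == 6]
5. n3.off = true  [A.fin == true]
6. n4.tag = 12  [terminal]
7. n5.off = "yx"  [terminal]
8. n6.off = "zm"  [terminal]
9. n3.tag = 17  [b.tag + 5]
10. n3.mk = 26  [b.tag + 14]
11. n3.lab = "xzm"  ["x" ++ a₁.off]
12. n2.live = "nm"  ["nm"]
13. n2.ok = 19  [S.mk - 7]
14. n7.off = false  [B₀.depth > 27]
15. n8.depth = 29  [29]
16. n8.sig = 20  [20]
17. n9.off = "yw"  [terminal]
18. n10.hot = "xm"  [terminal]
19. n8.acc = 21  [B.depth + B.sig - 28]
20. n8.wid = true  [B.depth > 28]
21. n11.lim = true  [B.wid == true]
22. n11.hot = -7  [-7]
23. n11.acc = 5  [B.acc - 16]
24. n12.hot = 10  [terminal]
25. n11.depth = "vq"  ["vq"]
26. n7.tag = 23  [B.acc + 2]
27. n7.mk = 20  [20]
28. n7.lab = "vqq"  [C.depth ++ "q"]
29. n13.depth = 29  [S.tag + 6]
30. n13.sig = -1  [S.tag - 24]
31. n14.depth = 4  [B₀.depth + B₀.sig - 24]
32. n14.sig = 19  [B₀.depth * 2 - 39]
33. n15.hot = "wy"  [terminal]
34. n14.acc = 24  [B.sig + 5]
35. n14.wid = false  [B.sig > 19]
36. n16.off = "np"  [terminal]
37. n13.acc = 17  [(if B₁.wid then B₀.depth else B₀.sig) + 18]
38. n13.wid = false  [B₀.sig > -1]
39. n1.acc = 0  [S.mk - 20]
40. n1.wid = false  [B₁.wid == true]
41. n0.tag = 24  [B.acc * -2 + 24]
42. n0.mk = 10  [B.acc * -1 + 10]
43. n0.lab = "wm"  ["wm"]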